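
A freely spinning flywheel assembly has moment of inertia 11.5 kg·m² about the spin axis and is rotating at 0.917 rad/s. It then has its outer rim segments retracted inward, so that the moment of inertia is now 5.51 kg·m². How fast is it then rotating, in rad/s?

ω₂ ≈ 1.91 rad/s

With no external torque about the axis, L is conserved: I₁ω₁ = I₂ω₂.
ω₂ = I₁ω₁ / I₂ = (11.50)(0.917 rad/s) / (5.510) = 1.914 rad/s.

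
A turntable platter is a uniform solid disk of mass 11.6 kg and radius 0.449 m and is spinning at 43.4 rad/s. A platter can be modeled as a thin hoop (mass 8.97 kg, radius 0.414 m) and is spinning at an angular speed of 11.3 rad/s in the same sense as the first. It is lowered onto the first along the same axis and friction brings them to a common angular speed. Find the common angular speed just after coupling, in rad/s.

The coupling torques are internal; angular momentum about the shared axis is conserved.
Moments of inertia: I_A = ½(11.6)(0.449)² = 1.169 kg·m²; I_B = (8.97)(0.414)² = 1.537 kg·m².
Taking A's sense as positive: L = (1.169)(43.4) + (1.537)(11.3) = 68.12 kg·m²·rad/s.
Combined I = 1.169 + 1.537 = 2.707 kg·m².
ω_f = L / I = 68.12 / 2.707 = 25.17 rad/s.

|ω_f| ≈ 25.2 rad/s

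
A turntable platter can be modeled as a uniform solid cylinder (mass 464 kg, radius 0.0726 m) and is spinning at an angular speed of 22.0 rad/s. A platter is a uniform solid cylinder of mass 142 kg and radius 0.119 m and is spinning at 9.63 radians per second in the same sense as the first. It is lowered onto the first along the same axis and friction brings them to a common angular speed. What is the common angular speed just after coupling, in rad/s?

The coupling torques are internal; angular momentum about the shared axis is conserved.
Moments of inertia: I_A = ½(464)(0.0726)² = 1.223 kg·m²; I_B = ½(142)(0.119)² = 1.005 kg·m².
Taking A's sense as positive: L = (1.223)(22.0) + (1.005)(9.63) = 36.58 kg·m²·rad/s.
Combined I = 1.223 + 1.005 = 2.228 kg·m².
ω_f = L / I = 36.58 / 2.228 = 16.42 rad/s.

|ω_f| ≈ 16.4 rad/s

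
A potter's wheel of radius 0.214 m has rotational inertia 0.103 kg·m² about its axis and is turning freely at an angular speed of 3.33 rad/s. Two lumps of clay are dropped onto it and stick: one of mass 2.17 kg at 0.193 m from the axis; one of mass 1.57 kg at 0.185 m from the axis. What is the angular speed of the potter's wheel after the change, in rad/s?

ω_f ≈ 1.44 rad/s

The added mass arrives with no angular momentum about the axis, and any external torque about the axis is negligible, so the system's angular momentum is conserved.
Added inertia Σmr² = (2.17)(0.193)² + (1.57)(0.185)² = 0.1346 kg·m²; I_f = 0.1030 + 0.1346 = 0.2376 kg·m².
ω_f = I_p ω_i / I_f = (0.1030)(3.33) / 0.2376 = 1.444 rad/s.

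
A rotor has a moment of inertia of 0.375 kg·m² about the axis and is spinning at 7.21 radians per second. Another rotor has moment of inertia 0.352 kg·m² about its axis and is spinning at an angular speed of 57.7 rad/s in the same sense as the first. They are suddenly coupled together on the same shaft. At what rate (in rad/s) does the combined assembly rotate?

The coupling torques are internal; angular momentum about the shared axis is conserved.
Taking A's sense as positive: L = (0.3750)(7.21) + (0.3520)(57.7) = 23.01 kg·m²·rad/s.
Combined I = 0.3750 + 0.3520 = 0.7270 kg·m².
ω_f = L / I = 23.01 / 0.7270 = 31.66 rad/s.

|ω_f| ≈ 31.7 rad/s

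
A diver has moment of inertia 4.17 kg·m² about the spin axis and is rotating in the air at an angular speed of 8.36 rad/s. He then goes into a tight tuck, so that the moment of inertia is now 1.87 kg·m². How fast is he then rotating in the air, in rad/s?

No external torque acts about the spin axis, so angular momentum is conserved.
ω₂ = I₁ω₁ / I₂ = (4.170)(8.36 rad/s) / (1.870) = 18.64 rad/s.

ω₂ ≈ 18.6 rad/s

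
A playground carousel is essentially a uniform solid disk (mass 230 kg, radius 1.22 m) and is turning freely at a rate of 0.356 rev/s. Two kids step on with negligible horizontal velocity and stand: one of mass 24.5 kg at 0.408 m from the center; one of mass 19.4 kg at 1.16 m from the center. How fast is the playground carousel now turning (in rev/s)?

ω_f ≈ 0.303 rev/s

The added mass arrives with no angular momentum about the center, and any external torque about the center is negligible, so the system's angular momentum is conserved.
I_p = ½(230)(1.22)² = 171.2 kg·m².
Added inertia Σmr² = (24.5)(0.408)² + (19.4)(1.16)² = 30.18 kg·m²; I_f = 171.2 + 30.18 = 201.3 kg·m².
ω_f = I_p ω_i / I_f = (171.2)(0.356) / 201.3 = 0.3026 rev/s.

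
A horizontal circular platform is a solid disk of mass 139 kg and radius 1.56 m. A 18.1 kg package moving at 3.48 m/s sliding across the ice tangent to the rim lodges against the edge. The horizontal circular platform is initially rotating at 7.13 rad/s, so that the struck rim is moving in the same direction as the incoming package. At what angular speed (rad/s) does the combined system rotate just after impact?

The axle reaction passes through the central axle and exerts no torque about it; angular momentum about the central axle is conserved through the impact.
I_p = ½(139)(1.56)² = 169.1 kg·m². Taking the sense of the package's angular momentum as positive, L_{package} = m v R = (18.1)(3.48)(1.56) = 98.26 kg·m²/s.
L_i = +I_p ω_p + m v R = +(169.1)(7.13) + 98.26 = 1304 kg·m²/s.
After sticking, I_f = I_p + m R² = 169.1 + (18.1)(1.56)² = 213.2 kg·m².
ω_f = L_i / I_f = 1304 / 213.2 = 6.118 rad/s.

|ω_f| ≈ 6.12 rad/s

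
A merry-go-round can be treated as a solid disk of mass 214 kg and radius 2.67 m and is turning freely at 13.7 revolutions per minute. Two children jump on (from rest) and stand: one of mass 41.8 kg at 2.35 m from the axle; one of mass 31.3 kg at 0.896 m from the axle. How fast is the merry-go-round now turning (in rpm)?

No external torque acts about the axle; L_before = L_after.
I_p = ½(214)(2.67)² = 762.8 kg·m².
Added inertia Σmr² = (41.8)(2.35)² + (31.3)(0.896)² = 256.0 kg·m²; I_f = 762.8 + 256.0 = 1019 kg·m².
ω_f = I_p ω_i / I_f = (762.8)(13.7) / 1019 = 10.26 rpm.

ω_f ≈ 10.3 rpm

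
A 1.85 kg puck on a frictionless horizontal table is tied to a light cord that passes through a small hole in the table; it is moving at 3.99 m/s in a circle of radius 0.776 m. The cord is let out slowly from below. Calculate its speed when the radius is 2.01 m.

v₂ ≈ 1.54 m/s

The only horizontal force on the mass is along the cord (radial), so it exerts no torque about the hole and angular momentum m v r is conserved.
v₂ = v₁ r₁ / r₂ = (3.99)(0.776) / (2.01) = 1.540 m/s.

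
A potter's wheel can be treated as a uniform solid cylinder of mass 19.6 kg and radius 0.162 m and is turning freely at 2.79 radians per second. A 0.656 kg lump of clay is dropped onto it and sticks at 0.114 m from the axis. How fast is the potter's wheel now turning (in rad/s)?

ω_f ≈ 2.70 rad/s

The added mass arrives with no angular momentum about the axis, and any external torque about the axis is negligible, so the system's angular momentum is conserved.
I_p = ½(19.6)(0.162)² = 0.2572 kg·m².
Added inertia Σmr² = (0.656)(0.114)² = 0.008525 kg·m²; I_f = 0.2572 + 0.008525 = 0.2657 kg·m².
ω_f = I_p ω_i / I_f = (0.2572)(2.79) / 0.2657 = 2.700 rad/s.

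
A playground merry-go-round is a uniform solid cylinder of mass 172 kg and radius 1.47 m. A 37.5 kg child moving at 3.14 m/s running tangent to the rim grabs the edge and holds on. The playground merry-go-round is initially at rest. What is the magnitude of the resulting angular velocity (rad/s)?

The axle reaction passes through the axle and exerts no torque about it; angular momentum about the axle is conserved through the impact.
I_p = ½(172)(1.47)² = 185.8 kg·m². Taking the sense of the child's angular momentum as positive, L_{child} = m v R = (37.5)(3.14)(1.47) = 173.1 kg·m²/s.
L_i = 0 + 173.1 = 173.1 kg·m²/s.
After sticking, I_f = I_p + m R² = 185.8 + (37.5)(1.47)² = 266.9 kg·m².
ω_f = L_i / I_f = 173.1 / 266.9 = 0.6486 rad/s.

|ω_f| ≈ 0.649 rad/s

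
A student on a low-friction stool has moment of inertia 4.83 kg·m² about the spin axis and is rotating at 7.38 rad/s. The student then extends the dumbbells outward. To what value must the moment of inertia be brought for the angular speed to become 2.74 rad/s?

With no external torque about the axis, L is conserved: I₁ω₁ = I₂ω₂.
I₂ = I₁ω₁ / ω₂ = (4.83)(7.38) / (2.74) = 13.01 kg·m².

I₂ ≈ 13.0 kg·m²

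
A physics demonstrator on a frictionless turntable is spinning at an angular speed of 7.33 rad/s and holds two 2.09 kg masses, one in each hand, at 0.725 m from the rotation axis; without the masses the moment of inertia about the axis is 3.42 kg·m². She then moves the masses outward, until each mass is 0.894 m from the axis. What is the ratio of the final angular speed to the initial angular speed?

ω₂/ω₁ ≈ 0.831

Angular momentum about the spin axis is conserved since the torque about it is zero.
I₁ = 3.42 + 2(2.09)(0.725)² = 5.617 kg·m²; I₂ = 3.42 + 2(2.09)(0.894)² = 6.761 kg·m².
ω₂/ω₁ = I₁/I₂ = 5.617 / 6.761 = 0.8308.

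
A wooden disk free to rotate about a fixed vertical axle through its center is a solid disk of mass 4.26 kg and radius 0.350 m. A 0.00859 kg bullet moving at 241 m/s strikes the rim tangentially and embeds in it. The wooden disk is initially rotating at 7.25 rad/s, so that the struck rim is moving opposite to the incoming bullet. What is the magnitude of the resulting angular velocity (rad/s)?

|ω_f| ≈ 4.46 rad/s

The axle reaction passes through the axle and exerts no torque about it; angular momentum about the axle is conserved through the impact.
I_p = ½(4.26)(0.350)² = 0.2609 kg·m². Taking the sense of the bullet's angular momentum as positive, L_{bullet} = m v R = (0.00859)(241)(0.350) = 0.7246 kg·m²/s.
L_i = −I_p ω_p + m v R = −(0.2609)(7.25) + 0.7246 = -1.167 kg·m²/s.
After sticking, I_f = I_p + m R² = 0.2609 + (0.00859)(0.350)² = 0.2620 kg·m².
ω_f = L_i / I_f = -1.167 / 0.2620 = -4.455 rad/s.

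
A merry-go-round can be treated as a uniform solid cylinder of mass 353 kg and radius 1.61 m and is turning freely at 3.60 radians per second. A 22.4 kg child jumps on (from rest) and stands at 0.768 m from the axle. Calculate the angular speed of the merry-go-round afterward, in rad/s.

No external torque acts about the axle; L_before = L_after.
I_p = ½(353)(1.61)² = 457.5 kg·m².
Added inertia Σmr² = (22.4)(0.768)² = 13.21 kg·m²; I_f = 457.5 + 13.21 = 470.7 kg·m².
ω_f = I_p ω_i / I_f = (457.5)(3.60) / 470.7 = 3.499 rad/s.

ω_f ≈ 3.50 rad/s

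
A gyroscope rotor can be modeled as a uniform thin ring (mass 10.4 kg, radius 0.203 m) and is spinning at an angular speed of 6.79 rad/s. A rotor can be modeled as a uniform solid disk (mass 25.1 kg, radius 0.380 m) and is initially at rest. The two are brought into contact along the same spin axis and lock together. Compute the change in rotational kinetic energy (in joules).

ΔKE ≈ -7.99 J

No external torque acts about the common axis, so total angular momentum is conserved.
Moments of inertia: I_A = (10.4)(0.203)² = 0.4286 kg·m²; I_B = ½(25.1)(0.380)² = 1.812 kg·m².
Taking A's sense as positive: L = (0.4286)(6.79) = 2.910 kg·m²·rad/s.
Combined I = 0.4286 + 1.812 = 2.241 kg·m².
ω_f = L / I = 2.910 / 2.241 = 1.299 rad/s.
KE_i = ½ΣIω² = 9.880 J; KE_f = ½(2.241)(1.299)² = 1.890 J.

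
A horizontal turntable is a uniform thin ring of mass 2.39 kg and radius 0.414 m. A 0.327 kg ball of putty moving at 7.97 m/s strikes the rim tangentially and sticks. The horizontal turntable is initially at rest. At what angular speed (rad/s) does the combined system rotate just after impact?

|ω_f| ≈ 2.32 rad/s

About the axle the impulsive forces during the collision are internal, so angular momentum about that axis is conserved.
I_p = (2.39)(0.414)² = 0.4096 kg·m². Taking the sense of the ball of putty's angular momentum as positive, L_{ball} = m v R = (0.327)(7.97)(0.414) = 1.079 kg·m²/s.
L_i = 0 + 1.079 = 1.079 kg·m²/s.
After sticking, I_f = I_p + m R² = 0.4096 + (0.327)(0.414)² = 0.4657 kg·m².
ω_f = L_i / I_f = 1.079 / 0.4657 = 2.317 rad/s.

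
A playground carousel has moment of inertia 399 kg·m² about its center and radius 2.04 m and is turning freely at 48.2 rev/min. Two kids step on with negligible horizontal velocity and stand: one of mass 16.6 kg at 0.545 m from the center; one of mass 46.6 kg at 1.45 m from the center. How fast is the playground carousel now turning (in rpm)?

ω_f ≈ 38.3 rpm

No external torque acts about the center; L_before = L_after.
Added inertia Σmr² = (16.6)(0.545)² + (46.6)(1.45)² = 102.9 kg·m²; I_f = 399.0 + 102.9 = 501.9 kg·m².
ω_f = I_p ω_i / I_f = (399.0)(48.2) / 501.9 = 38.32 rpm.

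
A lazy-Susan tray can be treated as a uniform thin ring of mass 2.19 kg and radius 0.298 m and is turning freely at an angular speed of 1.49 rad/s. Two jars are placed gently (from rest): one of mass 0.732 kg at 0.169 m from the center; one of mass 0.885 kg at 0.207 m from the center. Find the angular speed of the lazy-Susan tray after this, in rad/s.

The added mass arrives with no angular momentum about the center, and any external torque about the center is negligible, so the system's angular momentum is conserved.
I_p = (2.19)(0.298)² = 0.1945 kg·m².
Added inertia Σmr² = (0.732)(0.169)² + (0.885)(0.207)² = 0.05883 kg·m²; I_f = 0.1945 + 0.05883 = 0.2533 kg·m².
ω_f = I_p ω_i / I_f = (0.1945)(1.49) / 0.2533 = 1.144 rad/s.

ω_f ≈ 1.14 rad/s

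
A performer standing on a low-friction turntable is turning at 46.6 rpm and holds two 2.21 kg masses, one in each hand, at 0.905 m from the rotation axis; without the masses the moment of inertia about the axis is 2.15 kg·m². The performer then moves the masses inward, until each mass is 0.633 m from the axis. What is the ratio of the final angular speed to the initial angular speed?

ω₂/ω₁ ≈ 1.47

No external torque acts about the spin axis, so angular momentum is conserved.
I₁ = 2.15 + 2(2.21)(0.905)² = 5.770 kg·m²; I₂ = 2.15 + 2(2.21)(0.633)² = 3.921 kg·m².
ω₂/ω₁ = I₁/I₂ = 5.770 / 3.921 = 1.472.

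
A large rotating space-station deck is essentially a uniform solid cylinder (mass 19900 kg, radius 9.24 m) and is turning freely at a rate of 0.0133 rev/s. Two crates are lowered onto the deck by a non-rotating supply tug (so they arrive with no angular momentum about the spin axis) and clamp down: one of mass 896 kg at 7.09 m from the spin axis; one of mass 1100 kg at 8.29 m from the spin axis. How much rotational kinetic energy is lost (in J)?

energy lost ≈ 369 J

The added mass arrives with no angular momentum about the spin axis, and any external torque about the spin axis is negligible, so the system's angular momentum is conserved.
I_p = ½(19900)(9.24)² = 8.495e+05 kg·m².
Added inertia Σmr² = (896)(7.09)² + (1100)(8.29)² = 1.206e+05 kg·m²; I_f = 8.495e+05 + 1.206e+05 = 9.701e+05 kg·m².
ω_f = I_p ω_i / I_f = (8.495e+05)(0.0133) / 9.701e+05 = 0.01165 rev/s.
KE_i = ½(8.495e+05)(0.08357 rad/s)² = 2966 J; KE_f = ½(9.701e+05)(0.07317)² = 2597 J.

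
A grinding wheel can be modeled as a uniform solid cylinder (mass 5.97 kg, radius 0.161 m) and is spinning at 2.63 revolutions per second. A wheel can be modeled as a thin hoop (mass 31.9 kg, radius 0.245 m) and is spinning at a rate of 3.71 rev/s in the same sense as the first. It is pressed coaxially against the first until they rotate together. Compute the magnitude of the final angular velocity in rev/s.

The coupling torques are internal; angular momentum about the shared axis is conserved.
Moments of inertia: I_A = ½(5.97)(0.161)² = 0.07737 kg·m²; I_B = (31.9)(0.245)² = 1.915 kg·m².
Taking A's sense as positive: L = (0.07737)(2.63) + (1.915)(3.71) = 7.307 kg·m²·rev/s.
Combined I = 0.07737 + 1.915 = 1.992 kg·m².
ω_f = L / I = 7.307 / 1.992 = 3.668 rev/s.

|ω_f| ≈ 3.67 rev/s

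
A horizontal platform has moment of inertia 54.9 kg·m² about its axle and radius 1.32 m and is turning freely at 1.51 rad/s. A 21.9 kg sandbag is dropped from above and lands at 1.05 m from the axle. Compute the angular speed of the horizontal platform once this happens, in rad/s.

ω_f ≈ 1.05 rad/s

The added mass arrives with no angular momentum about the axle, and any external torque about the axle is negligible, so the system's angular momentum is conserved.
Added inertia Σmr² = (21.9)(1.05)² = 24.14 kg·m²; I_f = 54.90 + 24.14 = 79.04 kg·m².
ω_f = I_p ω_i / I_f = (54.90)(1.51) / 79.04 = 1.049 rad/s.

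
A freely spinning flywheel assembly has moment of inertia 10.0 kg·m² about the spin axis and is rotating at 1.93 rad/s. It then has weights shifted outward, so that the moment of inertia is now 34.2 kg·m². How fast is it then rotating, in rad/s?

ω₂ ≈ 0.564 rad/s

With no external torque about the axis, L is conserved: I₁ω₁ = I₂ω₂.
ω₂ = I₁ω₁ / I₂ = (10.00)(1.93 rad/s) / (34.20) = 0.5643 rad/s.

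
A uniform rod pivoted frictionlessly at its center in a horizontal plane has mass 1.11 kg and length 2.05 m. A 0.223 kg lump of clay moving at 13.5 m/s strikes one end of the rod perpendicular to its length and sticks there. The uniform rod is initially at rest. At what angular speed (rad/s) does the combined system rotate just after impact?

|ω_f| ≈ 4.95 rad/s

About the pivot the impulsive forces during the collision are internal, so angular momentum about that axis is conserved.
I_p = (1/12)(1.11)(2.05)² = 0.3887 kg·m². Taking the sense of the lump of clay's angular momentum as positive, L_{lump} = m v R = (0.223)(13.5)(2.05/2) = 3.086 kg·m²/s.
L_i = 0 + 3.086 = 3.086 kg·m²/s.
After sticking, I_f = I_p + m R² = 0.3887 + (0.223)(2.05/2)² = 0.6230 kg·m².
ω_f = L_i / I_f = 3.086 / 0.6230 = 4.953 rad/s.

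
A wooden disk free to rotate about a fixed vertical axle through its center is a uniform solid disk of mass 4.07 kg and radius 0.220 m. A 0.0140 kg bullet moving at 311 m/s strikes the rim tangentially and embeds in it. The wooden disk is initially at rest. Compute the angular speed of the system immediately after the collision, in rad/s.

|ω_f| ≈ 9.66 rad/s

About the axle the impulsive forces during the collision are internal, so angular momentum about that axis is conserved.
I_p = ½(4.07)(0.220)² = 0.09849 kg·m². Taking the sense of the bullet's angular momentum as positive, L_{bullet} = m v R = (0.0140)(311)(0.220) = 0.9579 kg·m²/s.
L_i = 0 + 0.9579 = 0.9579 kg·m²/s.
After sticking, I_f = I_p + m R² = 0.09849 + (0.0140)(0.220)² = 0.09917 kg·m².
ω_f = L_i / I_f = 0.9579 / 0.09917 = 9.659 rad/s.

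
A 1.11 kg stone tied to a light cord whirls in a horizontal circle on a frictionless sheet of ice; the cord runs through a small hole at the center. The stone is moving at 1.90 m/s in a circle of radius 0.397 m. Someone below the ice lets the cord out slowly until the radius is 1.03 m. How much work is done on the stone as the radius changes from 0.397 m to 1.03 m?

Central (radial) force ⇒ zero torque about the center ⇒ m v r is constant.
v₂ = v₁ r₁ / r₂ = (1.90)(0.397) / (1.03) = 0.7323 m/s.
W = ΔKE = ½m(v₂² − v₁²) = -1.706 J.

W ≈ -1.71 J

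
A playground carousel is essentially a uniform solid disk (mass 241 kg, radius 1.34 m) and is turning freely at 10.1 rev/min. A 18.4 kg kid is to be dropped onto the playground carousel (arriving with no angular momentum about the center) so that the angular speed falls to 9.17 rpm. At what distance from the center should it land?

The added mass arrives with no angular momentum about the center, and any external torque about the center is negligible, so the system's angular momentum is conserved.
I_p = ½(241)(1.34)² = 216.4 kg·m².
I_p ω_i = (I_p + m r²) ω_f ⇒ m r² = I_p(ω_i/ω_f − 1) = 216.4(10.1/9.17 − 1) = 21.94 kg·m².
r = √(21.94/18.4) = 1.092 m.

r ≈ 1.09 m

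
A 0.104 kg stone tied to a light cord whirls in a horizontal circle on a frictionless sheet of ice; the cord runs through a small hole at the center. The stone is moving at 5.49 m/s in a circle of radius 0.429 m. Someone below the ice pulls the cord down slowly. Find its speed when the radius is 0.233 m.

v₂ ≈ 10.1 m/s

Central (radial) force ⇒ zero torque about the center ⇒ m v r is constant.
v₂ = v₁ r₁ / r₂ = (5.49)(0.429) / (0.233) = 10.11 m/s.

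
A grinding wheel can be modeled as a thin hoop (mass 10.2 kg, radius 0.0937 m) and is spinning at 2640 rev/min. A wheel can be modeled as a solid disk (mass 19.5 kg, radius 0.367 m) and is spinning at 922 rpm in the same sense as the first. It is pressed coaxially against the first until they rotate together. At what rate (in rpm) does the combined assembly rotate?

|ω_f| ≈ 1030 rpm

The coupling torques are internal; angular momentum about the shared axis is conserved.
Moments of inertia: I_A = (10.2)(0.0937)² = 0.08955 kg·m²; I_B = ½(19.5)(0.367)² = 1.313 kg·m².
Taking A's sense as positive: L = (0.08955)(2640) + (1.313)(922) = 1447 kg·m²·rpm.
Combined I = 0.08955 + 1.313 = 1.403 kg·m².
ω_f = L / I = 1447 / 1.403 = 1032 rpm.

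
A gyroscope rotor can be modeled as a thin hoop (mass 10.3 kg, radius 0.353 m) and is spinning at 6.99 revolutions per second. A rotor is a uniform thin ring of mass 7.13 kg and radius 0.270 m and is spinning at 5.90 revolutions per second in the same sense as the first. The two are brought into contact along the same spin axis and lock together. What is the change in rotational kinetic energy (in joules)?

ΔKE ≈ -8.68 J

No external torque acts about the common axis, so total angular momentum is conserved.
Moments of inertia: I_A = (10.3)(0.353)² = 1.283 kg·m²; I_B = (7.13)(0.270)² = 0.5198 kg·m².
Taking A's sense as positive: L = (1.283)(6.99) + (0.5198)(5.90) = 12.04 kg·m²·rev/s.
Combined I = 1.283 + 0.5198 = 1.803 kg·m².
ω_f = L / I = 12.04 / 1.803 = 6.676 rev/s.
KE_i = ½ΣIω² = 1595 J; KE_f = ½(1.803)(41.95)² = 1586 J.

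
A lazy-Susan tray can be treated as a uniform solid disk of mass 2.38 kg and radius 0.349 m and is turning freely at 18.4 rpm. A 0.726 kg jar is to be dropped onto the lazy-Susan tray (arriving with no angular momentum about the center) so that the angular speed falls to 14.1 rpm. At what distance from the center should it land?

r ≈ 0.247 m

The added mass arrives with no angular momentum about the center, and any external torque about the center is negligible, so the system's angular momentum is conserved.
I_p = ½(2.38)(0.349)² = 0.1449 kg·m².
I_p ω_i = (I_p + m r²) ω_f ⇒ m r² = I_p(ω_i/ω_f − 1) = 0.1449(18.4/14.1 − 1) = 0.04420 kg·m².
r = √(0.04420/0.726) = 0.2467 m.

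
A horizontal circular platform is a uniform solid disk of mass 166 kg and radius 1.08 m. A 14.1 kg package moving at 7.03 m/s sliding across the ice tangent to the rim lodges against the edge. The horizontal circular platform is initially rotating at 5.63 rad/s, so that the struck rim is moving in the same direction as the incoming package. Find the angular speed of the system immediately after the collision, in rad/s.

About the central axle the impulsive forces during the collision are internal, so angular momentum about that axis is conserved.
I_p = ½(166)(1.08)² = 96.81 kg·m². Taking the sense of the package's angular momentum as positive, L_{package} = m v R = (14.1)(7.03)(1.08) = 107.1 kg·m²/s.
L_i = +I_p ω_p + m v R = +(96.81)(5.63) + 107.1 = 652.1 kg·m²/s.
After sticking, I_f = I_p + m R² = 96.81 + (14.1)(1.08)² = 113.3 kg·m².
ω_f = L_i / I_f = 652.1 / 113.3 = 5.758 rad/s.

|ω_f| ≈ 5.76 rad/s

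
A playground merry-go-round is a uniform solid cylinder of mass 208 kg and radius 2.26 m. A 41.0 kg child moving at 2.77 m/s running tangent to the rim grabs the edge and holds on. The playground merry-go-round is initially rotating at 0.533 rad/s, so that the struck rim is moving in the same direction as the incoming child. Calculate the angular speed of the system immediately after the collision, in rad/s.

|ω_f| ≈ 0.729 rad/s

About the axle the impulsive forces during the collision are internal, so angular momentum about that axis is conserved.
I_p = ½(208)(2.26)² = 531.2 kg·m². Taking the sense of the child's angular momentum as positive, L_{child} = m v R = (41.0)(2.77)(2.26) = 256.7 kg·m²/s.
L_i = +I_p ω_p + m v R = +(531.2)(0.533) + 256.7 = 539.8 kg·m²/s.
After sticking, I_f = I_p + m R² = 531.2 + (41.0)(2.26)² = 740.6 kg·m².
ω_f = L_i / I_f = 539.8 / 740.6 = 0.7289 rad/s.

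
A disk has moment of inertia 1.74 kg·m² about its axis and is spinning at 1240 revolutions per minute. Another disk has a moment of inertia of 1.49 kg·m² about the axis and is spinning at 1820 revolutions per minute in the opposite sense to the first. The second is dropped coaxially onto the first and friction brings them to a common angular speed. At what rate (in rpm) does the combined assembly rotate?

No external torque acts about the common axis, so total angular momentum is conserved.
Taking A's sense as positive: L = (1.740)(1240) − (1.490)(1820) = -554.2 kg·m²·rpm.
Combined I = 1.740 + 1.490 = 3.230 kg·m².
ω_f = L / I = -554.2 / 3.230 = -171.6 rpm.

|ω_f| ≈ 172 rpm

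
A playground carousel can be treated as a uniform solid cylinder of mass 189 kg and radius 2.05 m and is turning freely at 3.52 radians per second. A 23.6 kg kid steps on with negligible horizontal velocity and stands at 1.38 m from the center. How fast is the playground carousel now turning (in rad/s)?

ω_f ≈ 3.16 rad/s

The added mass arrives with no angular momentum about the center, and any external torque about the center is negligible, so the system's angular momentum is conserved.
I_p = ½(189)(2.05)² = 397.1 kg·m².
Added inertia Σmr² = (23.6)(1.38)² = 44.94 kg·m²; I_f = 397.1 + 44.94 = 442.1 kg·m².
ω_f = I_p ω_i / I_f = (397.1)(3.52) / 442.1 = 3.162 rad/s.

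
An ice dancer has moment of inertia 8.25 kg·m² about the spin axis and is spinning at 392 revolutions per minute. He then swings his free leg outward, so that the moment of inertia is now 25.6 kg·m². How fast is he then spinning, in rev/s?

ω₂ ≈ 2.11 rev/s

No external torque acts about the spin axis, so angular momentum is conserved.
ω₂ = I₁ω₁ / I₂ = (8.250)(392 rpm) / (25.60) = 126.3 rpm = 2.105 rev/s.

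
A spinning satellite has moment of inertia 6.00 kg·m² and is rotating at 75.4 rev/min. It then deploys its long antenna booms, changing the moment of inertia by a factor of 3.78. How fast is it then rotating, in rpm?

Angular momentum about the spin axis is conserved since the torque about it is zero.
I₂ = 3.78 × 6.00 = 22.68 kg·m².
ω₂ = I₁ω₁ / I₂ = (6.000)(75.4 rpm) / (22.68) = 19.95 rpm.

ω₂ ≈ 19.9 rpm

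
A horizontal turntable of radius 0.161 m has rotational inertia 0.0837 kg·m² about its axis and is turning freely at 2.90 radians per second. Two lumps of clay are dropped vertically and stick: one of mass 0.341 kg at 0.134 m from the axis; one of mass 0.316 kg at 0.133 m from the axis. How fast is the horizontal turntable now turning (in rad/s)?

ω_f ≈ 2.54 rad/s

The added mass arrives with no angular momentum about the axis, and any external torque about the axis is negligible, so the system's angular momentum is conserved.
Added inertia Σmr² = (0.341)(0.134)² + (0.316)(0.133)² = 0.01171 kg·m²; I_f = 0.08370 + 0.01171 = 0.09541 kg·m².
ω_f = I_p ω_i / I_f = (0.08370)(2.90) / 0.09541 = 2.544 rad/s.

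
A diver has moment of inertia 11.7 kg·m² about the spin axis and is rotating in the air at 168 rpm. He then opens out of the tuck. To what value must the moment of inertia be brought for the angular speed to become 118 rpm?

I₂ ≈ 16.7 kg·m²

Angular momentum about the spin axis is conserved since the torque about it is zero.
I₂ = I₁ω₁ / ω₂ = (11.7)(168) / (118) = 16.66 kg·m².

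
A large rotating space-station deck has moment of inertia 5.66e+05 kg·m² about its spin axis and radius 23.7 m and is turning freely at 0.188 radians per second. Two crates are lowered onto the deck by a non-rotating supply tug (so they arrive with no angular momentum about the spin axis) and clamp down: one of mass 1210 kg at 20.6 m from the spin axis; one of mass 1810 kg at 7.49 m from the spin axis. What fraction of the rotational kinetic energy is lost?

No external torque acts about the spin axis; L_before = L_after.
Added inertia Σmr² = (1210)(20.6)² + (1810)(7.49)² = 6.150e+05 kg·m²; I_f = 5.660e+05 + 6.150e+05 = 1.181e+06 kg·m².
ω_f = I_p ω_i / I_f = (5.660e+05)(0.188) / 1.181e+06 = 0.09010 rad/s.
KE_i = ½(5.660e+05)(0.1880 rad/s)² = 10000 J; KE_f = ½(1.181e+06)(0.09010)² = 4794 J.
Fraction lost = 0.5208.

fraction ≈ 0.521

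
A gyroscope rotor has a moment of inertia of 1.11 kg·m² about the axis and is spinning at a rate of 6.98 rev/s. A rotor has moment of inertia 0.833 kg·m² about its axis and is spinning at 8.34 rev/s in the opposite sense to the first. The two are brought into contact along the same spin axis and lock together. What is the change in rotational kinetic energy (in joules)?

The coupling torques are internal; angular momentum about the shared axis is conserved.
Taking A's sense as positive: L = (1.110)(6.98) − (0.8330)(8.34) = 0.8006 kg·m²·rev/s.
Combined I = 1.110 + 0.8330 = 1.943 kg·m².
ω_f = L / I = 0.8006 / 1.943 = 0.4120 rev/s.
KE_i = ½ΣIω² = 2211 J; KE_f = ½(1.943)(2.589)² = 6.511 J.

ΔKE ≈ -2200 J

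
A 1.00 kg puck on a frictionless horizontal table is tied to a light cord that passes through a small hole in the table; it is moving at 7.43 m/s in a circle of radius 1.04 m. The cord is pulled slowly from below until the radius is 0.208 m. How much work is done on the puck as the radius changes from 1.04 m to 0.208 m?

Central (radial) force ⇒ zero torque about the center ⇒ m v r is constant.
v₂ = v₁ r₁ / r₂ = (7.43)(1.04) / (0.208) = 37.15 m/s.
W = ΔKE = ½m(v₂² − v₁²) = 662.5 J.

W ≈ 662 J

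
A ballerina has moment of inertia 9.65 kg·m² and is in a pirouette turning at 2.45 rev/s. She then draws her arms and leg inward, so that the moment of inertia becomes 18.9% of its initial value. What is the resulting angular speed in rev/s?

Angular momentum about the spin axis is conserved since the torque about it is zero.
I₂ = 0.189 × 9.65 = 1.824 kg·m².
ω₂ = I₁ω₁ / I₂ = (9.650)(2.45 rev/s) / (1.824) = 12.96 rev/s.

ω₂ ≈ 13.0 rev/s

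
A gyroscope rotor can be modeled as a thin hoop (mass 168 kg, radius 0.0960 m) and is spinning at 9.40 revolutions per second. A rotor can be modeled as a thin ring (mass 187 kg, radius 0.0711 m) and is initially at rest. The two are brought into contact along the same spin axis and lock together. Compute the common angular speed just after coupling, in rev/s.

The coupling torques are internal; angular momentum about the shared axis is conserved.
Moments of inertia: I_A = (168)(0.0960)² = 1.548 kg·m²; I_B = (187)(0.0711)² = 0.9453 kg·m².
Taking A's sense as positive: L = (1.548)(9.40) = 14.55 kg·m²·rev/s.
Combined I = 1.548 + 0.9453 = 2.494 kg·m².
ω_f = L / I = 14.55 / 2.494 = 5.836 rev/s.

|ω_f| ≈ 5.84 rev/s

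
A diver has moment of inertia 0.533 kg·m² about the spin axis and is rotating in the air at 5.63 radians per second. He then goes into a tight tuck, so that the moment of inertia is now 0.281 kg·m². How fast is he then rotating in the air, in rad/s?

With no external torque about the axis, L is conserved: I₁ω₁ = I₂ω₂.
ω₂ = I₁ω₁ / I₂ = (0.5330)(5.63 rad/s) / (0.2810) = 10.68 rad/s.

ω₂ ≈ 10.7 rad/s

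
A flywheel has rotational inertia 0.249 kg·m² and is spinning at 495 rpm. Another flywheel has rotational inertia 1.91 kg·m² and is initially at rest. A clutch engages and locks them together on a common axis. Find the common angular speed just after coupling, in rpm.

No external torque acts about the common axis, so total angular momentum is conserved.
Taking A's sense as positive: L = (0.2490)(495) = 123.3 kg·m²·rpm.
Combined I = 0.2490 + 1.910 = 2.159 kg·m².
ω_f = L / I = 123.3 / 2.159 = 57.09 rpm.

|ω_f| ≈ 57.1 rpm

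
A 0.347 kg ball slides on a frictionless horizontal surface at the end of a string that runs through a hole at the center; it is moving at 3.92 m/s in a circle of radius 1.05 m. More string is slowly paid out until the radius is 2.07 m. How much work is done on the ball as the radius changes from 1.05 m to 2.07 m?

Central (radial) force ⇒ zero torque about the center ⇒ m v r is constant.
v₂ = v₁ r₁ / r₂ = (3.92)(1.05) / (2.07) = 1.988 m/s.
W = ΔKE = ½m(v₂² − v₁²) = -1.980 J.

W ≈ -1.98 J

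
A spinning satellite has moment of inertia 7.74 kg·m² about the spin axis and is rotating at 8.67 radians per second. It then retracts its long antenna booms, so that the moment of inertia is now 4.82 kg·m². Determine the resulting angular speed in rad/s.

ω₂ ≈ 13.9 rad/s

No external torque acts about the spin axis, so angular momentum is conserved.
ω₂ = I₁ω₁ / I₂ = (7.740)(8.67 rad/s) / (4.820) = 13.92 rad/s.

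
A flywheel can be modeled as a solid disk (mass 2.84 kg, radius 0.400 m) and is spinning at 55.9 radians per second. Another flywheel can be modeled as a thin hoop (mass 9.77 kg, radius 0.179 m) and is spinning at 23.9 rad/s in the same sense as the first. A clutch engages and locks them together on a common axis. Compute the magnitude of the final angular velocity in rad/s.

|ω_f| ≈ 37.4 rad/s

No external torque acts about the common axis, so total angular momentum is conserved.
Moments of inertia: I_A = ½(2.84)(0.400)² = 0.2272 kg·m²; I_B = (9.77)(0.179)² = 0.3130 kg·m².
Taking A's sense as positive: L = (0.2272)(55.9) + (0.3130)(23.9) = 20.18 kg·m²·rad/s.
Combined I = 0.2272 + 0.3130 = 0.5402 kg·m².
ω_f = L / I = 20.18 / 0.5402 = 37.36 rad/s.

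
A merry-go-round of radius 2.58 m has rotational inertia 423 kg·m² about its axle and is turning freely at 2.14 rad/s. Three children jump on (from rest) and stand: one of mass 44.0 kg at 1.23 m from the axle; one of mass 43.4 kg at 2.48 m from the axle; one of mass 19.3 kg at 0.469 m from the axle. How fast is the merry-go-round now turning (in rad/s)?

No external torque acts about the axle; L_before = L_after.
Added inertia Σmr² = (44.0)(1.23)² + (43.4)(2.48)² + (19.3)(0.469)² = 337.7 kg·m²; I_f = 423.0 + 337.7 = 760.7 kg·m².
ω_f = I_p ω_i / I_f = (423.0)(2.14) / 760.7 = 1.190 rad/s.

ω_f ≈ 1.19 rad/s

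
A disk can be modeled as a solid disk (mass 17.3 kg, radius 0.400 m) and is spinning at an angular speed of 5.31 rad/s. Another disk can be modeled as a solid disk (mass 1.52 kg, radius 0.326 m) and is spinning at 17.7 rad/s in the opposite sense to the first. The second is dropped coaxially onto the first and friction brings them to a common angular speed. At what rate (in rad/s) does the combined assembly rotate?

The coupling torques are internal; angular momentum about the shared axis is conserved.
Moments of inertia: I_A = ½(17.3)(0.400)² = 1.384 kg·m²; I_B = ½(1.52)(0.326)² = 0.08077 kg·m².
Taking A's sense as positive: L = (1.384)(5.31) − (0.08077)(17.7) = 5.919 kg·m²·rad/s.
Combined I = 1.384 + 0.08077 = 1.465 kg·m².
ω_f = L / I = 5.919 / 1.465 = 4.041 rad/s.

|ω_f| ≈ 4.04 rad/s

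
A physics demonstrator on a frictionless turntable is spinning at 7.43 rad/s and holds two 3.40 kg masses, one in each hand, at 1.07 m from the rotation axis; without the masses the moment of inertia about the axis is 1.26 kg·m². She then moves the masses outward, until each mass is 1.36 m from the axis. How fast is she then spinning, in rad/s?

ω₂ ≈ 4.86 rad/s

Angular momentum about the spin axis is conserved since the torque about it is zero.
I₁ = 1.26 + 2(3.40)(1.07)² = 9.045 kg·m²; I₂ = 1.26 + 2(3.40)(1.36)² = 13.84 kg·m².
ω₂ = I₁ω₁ / I₂ = (9.045)(7.43 rad/s) / (13.84) = 4.857 rad/s.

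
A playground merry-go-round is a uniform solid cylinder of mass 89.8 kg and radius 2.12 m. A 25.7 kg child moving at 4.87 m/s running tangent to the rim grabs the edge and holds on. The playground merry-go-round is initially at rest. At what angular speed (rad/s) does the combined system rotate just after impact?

|ω_f| ≈ 0.836 rad/s

The axle reaction passes through the axle and exerts no torque about it; angular momentum about the axle is conserved through the impact.
I_p = ½(89.8)(2.12)² = 201.8 kg·m². Taking the sense of the child's angular momentum as positive, L_{child} = m v R = (25.7)(4.87)(2.12) = 265.3 kg·m²/s.
L_i = 0 + 265.3 = 265.3 kg·m²/s.
After sticking, I_f = I_p + m R² = 201.8 + (25.7)(2.12)² = 317.3 kg·m².
ω_f = L_i / I_f = 265.3 / 317.3 = 0.8362 rad/s.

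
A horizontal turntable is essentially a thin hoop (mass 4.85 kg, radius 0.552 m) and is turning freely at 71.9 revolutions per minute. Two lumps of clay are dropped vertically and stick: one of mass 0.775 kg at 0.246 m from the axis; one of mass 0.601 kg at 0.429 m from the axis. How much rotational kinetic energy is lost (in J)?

No external torque acts about the axis; L_before = L_after.
I_p = (4.85)(0.552)² = 1.478 kg·m².
Added inertia Σmr² = (0.775)(0.246)² + (0.601)(0.429)² = 0.1575 kg·m²; I_f = 1.478 + 0.1575 = 1.635 kg·m².
ω_f = I_p ω_i / I_f = (1.478)(71.9) / 1.635 = 64.97 rpm.
KE_i = ½(1.478)(7.529 rad/s)² = 41.89 J; KE_f = ½(1.635)(6.804)² = 37.85 J.

energy lost ≈ 4.03 J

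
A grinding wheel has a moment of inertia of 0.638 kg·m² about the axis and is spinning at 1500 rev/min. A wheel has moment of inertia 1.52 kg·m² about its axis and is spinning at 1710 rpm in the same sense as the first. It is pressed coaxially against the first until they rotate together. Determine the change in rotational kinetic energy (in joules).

The coupling torques are internal; angular momentum about the shared axis is conserved.
Taking A's sense as positive: L = (0.6380)(1500) + (1.520)(1710) = 3556 kg·m²·rpm.
Combined I = 0.6380 + 1.520 = 2.158 kg·m².
ω_f = L / I = 3556 / 2.158 = 1648 rpm.
KE_i = ½ΣIω² = 32240 J; KE_f = ½(2.158)(172.6)² = 32130 J.

ΔKE ≈ -109 J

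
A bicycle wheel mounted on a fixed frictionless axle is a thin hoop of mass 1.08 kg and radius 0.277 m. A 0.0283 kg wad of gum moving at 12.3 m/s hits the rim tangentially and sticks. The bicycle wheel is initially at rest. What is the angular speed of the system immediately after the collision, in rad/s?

About the axle the impulsive forces during the collision are internal, so angular momentum about that axis is conserved.
I_p = (1.08)(0.277)² = 0.08287 kg·m². Taking the sense of the wad of gum's angular momentum as positive, L_{wad} = m v R = (0.0283)(12.3)(0.277) = 0.09642 kg·m²/s.
L_i = 0 + 0.09642 = 0.09642 kg·m²/s.
After sticking, I_f = I_p + m R² = 0.08287 + (0.0283)(0.277)² = 0.08504 kg·m².
ω_f = L_i / I_f = 0.09642 / 0.08504 = 1.134 rad/s.

|ω_f| ≈ 1.13 rad/s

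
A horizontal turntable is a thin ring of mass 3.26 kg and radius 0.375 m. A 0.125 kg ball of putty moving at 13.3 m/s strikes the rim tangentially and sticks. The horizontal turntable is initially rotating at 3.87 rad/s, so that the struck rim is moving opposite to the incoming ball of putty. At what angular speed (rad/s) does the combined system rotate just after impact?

The axle reaction passes through the axle and exerts no torque about it; angular momentum about the axle is conserved through the impact.
I_p = (3.26)(0.375)² = 0.4584 kg·m². Taking the sense of the ball of putty's angular momentum as positive, L_{ball} = m v R = (0.125)(13.3)(0.375) = 0.6234 kg·m²/s.
L_i = −I_p ω_p + m v R = −(0.4584)(3.87) + 0.6234 = -1.151 kg·m²/s.
After sticking, I_f = I_p + m R² = 0.4584 + (0.125)(0.375)² = 0.4760 kg·m².
ω_f = L_i / I_f = -1.151 / 0.4760 = -2.417 rad/s.

|ω_f| ≈ 2.42 rad/s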